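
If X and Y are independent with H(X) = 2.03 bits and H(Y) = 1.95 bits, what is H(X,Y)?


For independent variables, H(X,Y) = H(X) + H(Y) = 2.03 + 1.95 = 3.98

3.98 bits


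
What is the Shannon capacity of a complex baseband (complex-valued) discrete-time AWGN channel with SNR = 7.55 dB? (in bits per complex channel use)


SNR_linear = 10^(7.55/10) = 5.6885; C = log2(1 + SNR_linear) = log2(1 + 5.6885) = 2.7417

2.7417 bits/channel use


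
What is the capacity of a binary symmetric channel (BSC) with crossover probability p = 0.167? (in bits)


H(p) = -p*log2(p) - (1-p)*log2(1-p) = -0.167*log2(0.167) - 0.833*log2(0.833) = 0.431207 + 0.219588 = 0.6508. C = 1 - H(p) = 1 - 0.6508 = 0.3492

0.3492 bits


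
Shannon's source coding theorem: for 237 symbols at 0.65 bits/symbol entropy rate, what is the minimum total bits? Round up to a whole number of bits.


Minimum bits >= n * H = 237 * 0.65 = 154.05, rounded up to a whole number of bits = 155

155 bits


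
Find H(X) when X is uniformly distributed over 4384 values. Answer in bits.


H = log2(n) = log2(4384) = 12.098

12.098 bits


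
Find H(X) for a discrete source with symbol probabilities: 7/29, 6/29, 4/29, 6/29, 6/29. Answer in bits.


H = -sum(p_i * log2(p_i)). Terms: -(7/29)*log2(7/29) = 0.494979; -(6/29)*log2(6/29) = 0.470280; -(4/29)*log2(4/29) = 0.394204; -(6/29)*log2(6/29) = 0.470280; -(6/29)*log2(6/29) = 0.470280. H = 0.494979 + 0.470280 + 0.394204 + 0.470280 + 0.470280 = 2.3

2.3 bits


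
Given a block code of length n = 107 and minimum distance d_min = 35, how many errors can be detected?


Detection capability = d_min - 1 = 35 - 1 = 34

34 errors


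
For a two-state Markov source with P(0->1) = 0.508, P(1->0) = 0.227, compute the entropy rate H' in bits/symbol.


Stationary distribution: pi_0 = p10/(p01+p10) = 0.3088, pi_1 = 0.6912. Entropy rate H' = pi_0*H(p01) + pi_1*H(p10) = 0.3088*0.9998 + 0.6912*0.7727 = 0.8429

0.8429 bits/symbol


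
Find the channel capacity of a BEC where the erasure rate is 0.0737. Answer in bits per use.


C = 1 - epsilon = 1 - 0.0737 = 0.9263

0.9263 bits


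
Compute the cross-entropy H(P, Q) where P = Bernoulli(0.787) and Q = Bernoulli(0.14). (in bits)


H(P,Q) = -p*log2(q) - (1-p)*log2(1-q). -0.787*log2(0.14) = 2.232326; -0.213*log2(0.86) = 0.046347. H(P,Q) = 2.232326 + 0.046347 = 2.2787

2.2787 bits


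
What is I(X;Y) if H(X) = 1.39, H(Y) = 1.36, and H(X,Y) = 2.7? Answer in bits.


I(X;Y) = H(X) + H(Y) - H(X,Y) = 1.39 + 1.36 - 2.7 = 0.05

0.05 bits


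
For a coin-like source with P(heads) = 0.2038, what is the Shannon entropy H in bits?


H = -p*log2(p) - (1-p)*log2(1-p). -0.2038*log2(0.2038) = 0.467675; -0.7962*log2(0.7962) = 0.261788. H = 0.467675 + 0.261788 = 0.7295

0.7295 bits


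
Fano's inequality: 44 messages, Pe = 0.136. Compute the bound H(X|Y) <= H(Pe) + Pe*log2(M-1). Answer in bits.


H(Pe) = -Pe*log2(Pe) - (1-Pe)*log2(1-Pe) = -0.136*log2(0.136) - 0.864*log2(0.864) = 0.391452 + 0.182215 = 0.5737. Pe*log2(M-1) = 0.136*log2(43) = 0.737972. Bound = H(Pe) + Pe*log2(M-1) = 0.391452 + 0.182215 + 0.737972 = 1.3116

1.3116 bits


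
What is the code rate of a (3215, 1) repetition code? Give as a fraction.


Rate = k/n = 1/3215

1/3215


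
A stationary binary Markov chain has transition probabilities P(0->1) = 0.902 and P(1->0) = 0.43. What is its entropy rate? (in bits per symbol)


Stationary distribution: pi_0 = p10/(p01+p10) = 0.3228, pi_1 = 0.6772. Entropy rate H' = pi_0*H(p01) + pi_1*H(p10) = 0.3228*0.4626 + 0.6772*0.9858 = 0.8169

0.8169 bits/symbol


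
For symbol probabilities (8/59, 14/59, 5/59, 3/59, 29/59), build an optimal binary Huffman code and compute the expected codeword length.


Huffman construction (repeatedly merge the two least-probable nodes; each merge adds 1 bit to every symbol beneath it): 3/59 + 5/59 = 8/59; 8/59 + 8/59 = 16/59; 14/59 + 16/59 = 30/59; 29/59 + 30/59 = 1. Resulting codeword lengths (in the order the probabilities were given): (3, 2, 4, 4, 1). L_avg = sum(p_i * l_i) = 8/59*3 + 14/59*2 + 5/59*4 + 3/59*4 + 29/59*1 = 113/59 = 1.9153

1.9153 bits


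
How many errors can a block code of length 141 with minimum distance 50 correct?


Correction capability = floor((d-1)/2) = floor((50-1)/2) = 24

24 errors


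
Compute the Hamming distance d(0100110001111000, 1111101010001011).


Count differing positions: ^ . ^ ^ . ^ ^ . ^ ^ ^ ^ . . ^ ^ = 11 differences

11


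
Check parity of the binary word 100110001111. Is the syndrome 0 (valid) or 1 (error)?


Syndrome = XOR of all bits = 1 XOR 0 XOR 0 XOR 1 XOR 1 XOR 0 XOR 0 XOR 0 XOR 1 XOR 1 XOR 1 XOR 1 = 1

1


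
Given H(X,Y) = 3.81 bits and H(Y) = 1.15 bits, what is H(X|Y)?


H(X|Y) = H(X,Y) - H(Y) = 3.81 - 1.15 = 2.66

2.66 bits


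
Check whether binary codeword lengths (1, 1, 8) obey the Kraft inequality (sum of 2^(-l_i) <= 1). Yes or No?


Kraft sum = sum(2^(-l_i)) = 1.0039, need <= 1. Result: violated (a binary prefix-free code with these lengths cannot exist)

No


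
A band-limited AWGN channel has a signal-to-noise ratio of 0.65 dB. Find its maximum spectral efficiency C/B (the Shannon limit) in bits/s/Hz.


SNR_linear = 10^(0.65/10) = 1.1614; C/B = log2(1 + SNR_linear) = log2(1 + 1.1614) = 1.112

1.112 bits/s/Hz


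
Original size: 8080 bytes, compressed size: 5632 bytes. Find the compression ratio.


Ratio = original / compressed = 8080 / 5632 = 1.4347

1.4347


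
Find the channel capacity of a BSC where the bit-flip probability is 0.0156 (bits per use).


H(p) = -p*log2(p) - (1-p)*log2(1-p) = -0.0156*log2(0.0156) - 0.9844*log2(0.9844) = 0.093636 + 0.022330 = 0.116. C = 1 - H(p) = 1 - 0.116 = 0.884

0.884 bits


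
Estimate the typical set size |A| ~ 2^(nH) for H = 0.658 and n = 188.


log2|A_typical| = nH = 188 * 0.658 = 123.704, so |A_typical| ~ 2^123.704 = 1.732e+37

1.732e+37


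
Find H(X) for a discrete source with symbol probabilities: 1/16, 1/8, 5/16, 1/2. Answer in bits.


H = -sum(p_i * log2(p_i)). Terms: -(1/16)*log2(1/16) = 0.250000; -(1/8)*log2(1/8) = 0.375000; -(5/16)*log2(5/16) = 0.524397; -(1/2)*log2(1/2) = 0.500000. H = 0.250000 + 0.375000 + 0.524397 + 0.500000 = 1.6494

1.6494 bits


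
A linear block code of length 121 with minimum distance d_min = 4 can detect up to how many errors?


Detection capability = d_min - 1 = 4 - 1 = 3

3 errors


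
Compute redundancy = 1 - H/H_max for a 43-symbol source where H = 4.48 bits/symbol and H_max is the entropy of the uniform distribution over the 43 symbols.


H_max = log2(K) = log2(43) = 5.4263 bits/symbol. Redundancy = 1 - H/H_max = 1 - 4.48/5.4263 = 1 - 0.8256 = 0.1744

0.1744


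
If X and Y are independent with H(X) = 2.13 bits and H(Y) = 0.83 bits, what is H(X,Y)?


For independent variables, H(X,Y) = H(X) + H(Y) = 2.13 + 0.83 = 2.96

2.96 bits


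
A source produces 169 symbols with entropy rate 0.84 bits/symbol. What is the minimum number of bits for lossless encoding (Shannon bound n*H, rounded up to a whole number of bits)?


Minimum bits >= n * H = 169 * 0.84 = 141.96, rounded up to a whole number of bits = 142

142 bits


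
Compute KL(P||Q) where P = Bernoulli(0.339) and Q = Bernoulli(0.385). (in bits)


KL = p*log2(p/q) + (1-p)*log2((1-p)/(1-q)) = 0.339*log2(0.339/0.385) + 0.661*log2(0.661/0.615) = 0.0066

0.0066 bits


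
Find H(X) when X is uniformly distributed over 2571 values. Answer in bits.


H = log2(n) = log2(2571) = 11.3281

11.3281 bits


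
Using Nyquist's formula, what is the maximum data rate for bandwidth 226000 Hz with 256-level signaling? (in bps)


Rate = 2 * B * log2(M) = 2 * 226000 * 8.0 = 3616000.0

3616000.0 bps


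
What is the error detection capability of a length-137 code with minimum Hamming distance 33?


Detection capability = d_min - 1 = 33 - 1 = 32

32 errors


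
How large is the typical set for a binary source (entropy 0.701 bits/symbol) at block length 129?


log2|A_typical| = nH = 129 * 0.701 = 90.429, so |A_typical| ~ 2^90.429 = 1.667e+27

1.667e+27


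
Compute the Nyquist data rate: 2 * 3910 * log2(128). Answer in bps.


Rate = 2 * B * log2(M) = 2 * 3910 * 7.0 = 54740.0

54740.0 bps


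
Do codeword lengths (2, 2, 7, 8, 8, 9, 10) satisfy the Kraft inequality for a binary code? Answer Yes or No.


Kraft sum = sum(2^(-l_i)) = 0.5186, need <= 1. Result: satisfied (a binary prefix-free code with these lengths exists)

Yes


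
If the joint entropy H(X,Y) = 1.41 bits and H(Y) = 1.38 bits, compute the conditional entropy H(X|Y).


H(X|Y) = H(X,Y) - H(Y) = 1.41 - 1.38 = 0.03

0.03 bits


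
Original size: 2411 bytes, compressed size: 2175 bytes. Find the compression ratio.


Ratio = original / compressed = 2411 / 2175 = 1.1085

1.1085


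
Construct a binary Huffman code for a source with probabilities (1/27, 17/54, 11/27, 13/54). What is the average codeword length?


Huffman construction (repeatedly merge the two least-probable nodes; each merge adds 1 bit to every symbol beneath it): 1/27 + 13/54 = 5/18; 5/18 + 17/54 = 16/27; 11/27 + 16/27 = 1. Resulting codeword lengths (in the order the probabilities were given): (3, 2, 1, 3). L_avg = sum(p_i * l_i) = 1/27*3 + 17/54*2 + 11/27*1 + 13/54*3 = 101/54 = 1.8704

1.8704 bits


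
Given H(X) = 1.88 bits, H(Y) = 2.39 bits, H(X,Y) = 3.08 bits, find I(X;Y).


I(X;Y) = H(X) + H(Y) - H(X,Y) = 1.88 + 2.39 - 3.08 = 1.19

1.19 bits


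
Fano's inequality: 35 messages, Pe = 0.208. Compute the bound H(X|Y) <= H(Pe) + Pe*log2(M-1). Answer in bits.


H(Pe) = -Pe*log2(Pe) - (1-Pe)*log2(1-Pe) = -0.208*log2(0.208) - 0.792*log2(0.792) = 0.471192 + 0.266451 = 0.7376. Pe*log2(M-1) = 0.208*log2(34) = 1.058192. Bound = H(Pe) + Pe*log2(M-1) = 0.471192 + 0.266451 + 1.058192 = 1.7958

1.7958 bits


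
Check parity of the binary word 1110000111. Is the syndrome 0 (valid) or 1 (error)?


Syndrome = XOR of all bits = 1 XOR 1 XOR 1 XOR 0 XOR 0 XOR 0 XOR 0 XOR 1 XOR 1 XOR 1 = 0

0


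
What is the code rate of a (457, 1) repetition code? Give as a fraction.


Rate = k/n = 1/457

1/457


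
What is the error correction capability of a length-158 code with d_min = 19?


Correction capability = floor((d-1)/2) = floor((19-1)/2) = 9

9 errors


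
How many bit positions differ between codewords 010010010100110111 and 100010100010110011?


Count differing positions: ^ ^ . . . . ^ ^ . ^ ^ . . . . ^ . . = 7 differences

7


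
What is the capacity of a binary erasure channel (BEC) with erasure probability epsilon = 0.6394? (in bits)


C = 1 - epsilon = 1 - 0.6394 = 0.3606

0.3606 bits


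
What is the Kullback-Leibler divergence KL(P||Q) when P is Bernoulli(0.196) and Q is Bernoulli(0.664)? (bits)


KL = p*log2(p/q) + (1-p)*log2((1-p)/(1-q)) = 0.196*log2(0.196/0.664) + 0.804*log2(0.804/0.336) = 0.667

0.667 bits


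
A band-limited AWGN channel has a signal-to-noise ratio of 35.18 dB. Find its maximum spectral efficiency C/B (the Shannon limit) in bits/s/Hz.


SNR_linear = 10^(35.18/10) = 3296.0971; C/B = log2(1 + SNR_linear) = log2(1 + 3296.0971) = 11.687

11.687 bits/s/Hz


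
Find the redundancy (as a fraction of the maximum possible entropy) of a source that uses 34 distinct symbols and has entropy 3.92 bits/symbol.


H_max = log2(K) = log2(34) = 5.0875 bits/symbol. Redundancy = 1 - H/H_max = 1 - 3.92/5.0875 = 1 - 0.7705 = 0.2295

0.2295


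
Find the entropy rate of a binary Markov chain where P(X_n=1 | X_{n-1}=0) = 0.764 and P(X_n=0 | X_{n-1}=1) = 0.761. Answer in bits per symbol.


Stationary distribution: pi_0 = p10/(p01+p10) = 0.499, pi_1 = 0.501. Entropy rate H' = pi_0*H(p01) + pi_1*H(p10) = 0.499*0.7883 + 0.501*0.7934 = 0.7909

0.7909 bits/symbol


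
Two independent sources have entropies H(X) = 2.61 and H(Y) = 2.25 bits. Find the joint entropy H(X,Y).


For independent variables, H(X,Y) = H(X) + H(Y) = 2.61 + 2.25 = 4.86

4.86 bits


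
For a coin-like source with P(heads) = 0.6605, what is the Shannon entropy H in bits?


H = -p*log2(p) - (1-p)*log2(1-p). -0.6605*log2(0.6605) = 0.395223; -0.3395*log2(0.3395) = 0.529116. H = 0.395223 + 0.529116 = 0.9243

0.9243 bits


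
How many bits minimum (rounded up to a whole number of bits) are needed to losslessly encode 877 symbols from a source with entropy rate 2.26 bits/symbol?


Minimum bits >= n * H = 877 * 2.26 = 1982.02, rounded up to a whole number of bits = 1983

1983 bits


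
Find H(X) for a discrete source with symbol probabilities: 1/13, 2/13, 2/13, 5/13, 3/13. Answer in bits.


H = -sum(p_i * log2(p_i)). Terms: -(1/13)*log2(1/13) = 0.284649; -(2/13)*log2(2/13) = 0.415452; -(2/13)*log2(2/13) = 0.415452; -(5/13)*log2(5/13) = 0.530197; -(3/13)*log2(3/13) = 0.488187. H = 0.284649 + 0.415452 + 0.415452 + 0.530197 + 0.488187 = 2.1339

2.1339 bits


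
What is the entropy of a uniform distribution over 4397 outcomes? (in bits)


H = log2(n) = log2(4397) = 12.1023

12.1023 bits


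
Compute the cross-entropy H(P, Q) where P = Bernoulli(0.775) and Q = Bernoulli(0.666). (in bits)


H(P,Q) = -p*log2(q) - (1-p)*log2(1-q). -0.775*log2(0.666) = 0.454465; -0.225*log2(0.334) = 0.355968. H(P,Q) = 0.454465 + 0.355968 = 0.8104

0.8104 bits


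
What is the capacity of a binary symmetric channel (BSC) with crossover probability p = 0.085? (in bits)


H(p) = -p*log2(p) - (1-p)*log2(1-p) = -0.085*log2(0.085) - 0.915*log2(0.915) = 0.302293 + 0.117263 = 0.4196. C = 1 - H(p) = 1 - 0.4196 = 0.5804

0.5804 bits


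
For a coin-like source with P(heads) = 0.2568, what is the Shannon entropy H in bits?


H = -p*log2(p) - (1-p)*log2(1-p). -0.2568*log2(0.2568) = 0.503657; -0.7432*log2(0.7432) = 0.318222. H = 0.503657 + 0.318222 = 0.8219

0.8219 bits


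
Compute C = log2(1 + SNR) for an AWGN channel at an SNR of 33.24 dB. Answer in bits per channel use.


SNR_linear = 10^(33.24/10) = 2108.6281; C = log2(1 + SNR_linear) = log2(1 + 2108.6281) = 11.0428

11.0428 bits/channel use


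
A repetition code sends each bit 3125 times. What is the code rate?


Rate = k/n = 1/3125

1/3125


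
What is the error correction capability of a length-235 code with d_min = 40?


Correction capability = floor((d-1)/2) = floor((40-1)/2) = 19

19 errors


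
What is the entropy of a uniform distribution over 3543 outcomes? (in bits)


H = log2(n) = log2(3543) = 11.7908

11.7908 bits


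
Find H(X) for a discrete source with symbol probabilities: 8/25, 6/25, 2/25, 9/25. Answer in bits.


H = -sum(p_i * log2(p_i)). Terms: -(8/25)*log2(8/25) = 0.526034; -(6/25)*log2(6/25) = 0.494134; -(2/25)*log2(2/25) = 0.291508; -(9/25)*log2(9/25) = 0.530615. H = 0.526034 + 0.494134 + 0.291508 + 0.530615 = 1.8423

1.8423 bits


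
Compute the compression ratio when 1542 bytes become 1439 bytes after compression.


Ratio = original / compressed = 1542 / 1439 = 1.0716

1.0716


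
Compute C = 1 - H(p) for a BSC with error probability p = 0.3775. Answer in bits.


H(p) = -p*log2(p) - (1-p)*log2(1-p) = -0.3775*log2(0.3775) - 0.6225*log2(0.6225) = 0.530558 + 0.425699 = 0.9563. C = 1 - H(p) = 1 - 0.9563 = 0.0437

0.0437 bits


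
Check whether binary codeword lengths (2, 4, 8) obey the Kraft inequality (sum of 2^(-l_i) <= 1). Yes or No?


Kraft sum = sum(2^(-l_i)) = 0.3164, need <= 1. Result: satisfied (a binary prefix-free code with these lengths exists)

Yes


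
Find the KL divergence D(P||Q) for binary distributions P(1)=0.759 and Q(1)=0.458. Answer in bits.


KL = p*log2(p/q) + (1-p)*log2((1-p)/(1-q)) = 0.759*log2(0.759/0.458) + 0.241*log2(0.241/0.542) = 0.2713

0.2713 bits


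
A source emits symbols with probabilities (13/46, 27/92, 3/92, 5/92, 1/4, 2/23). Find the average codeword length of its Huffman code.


Huffman construction (repeatedly merge the two least-probable nodes; each merge adds 1 bit to every symbol beneath it): 3/92 + 5/92 = 2/23; 2/23 + 2/23 = 4/23; 4/23 + 1/4 = 39/92; 13/46 + 27/92 = 53/92; 39/92 + 53/92 = 1. Resulting codeword lengths (in the order the probabilities were given): (2, 2, 4, 4, 2, 3). L_avg = sum(p_i * l_i) = 13/46*2 + 27/92*2 + 3/92*4 + 5/92*4 + 1/4*2 + 2/23*3 = 52/23 = 2.2609

2.2609 bits


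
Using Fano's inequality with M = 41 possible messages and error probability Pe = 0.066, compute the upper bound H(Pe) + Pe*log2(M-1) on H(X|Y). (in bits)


H(Pe) = -Pe*log2(Pe) - (1-Pe)*log2(1-Pe) = -0.066*log2(0.066) - 0.934*log2(0.934) = 0.258812 + 0.092004 = 0.3508. Pe*log2(M-1) = 0.066*log2(40) = 0.351247. Bound = H(Pe) + Pe*log2(M-1) = 0.258812 + 0.092004 + 0.351247 = 0.7021

0.7021 bits


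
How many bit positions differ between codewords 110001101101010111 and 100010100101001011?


Count differing positions: . ^ . . ^ ^ . . ^ . . . . ^ ^ ^ . . = 7 differences

7


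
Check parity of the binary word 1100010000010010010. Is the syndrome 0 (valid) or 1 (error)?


Syndrome = XOR of all bits = 1 XOR 1 XOR 0 XOR 0 XOR 0 XOR 1 XOR 0 XOR 0 XOR 0 XOR 0 XOR 0 XOR 1 XOR 0 XOR 0 XOR 1 XOR 0 XOR 0 XOR 1 XOR 0 = 0

0


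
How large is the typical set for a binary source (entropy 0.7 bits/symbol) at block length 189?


log2|A_typical| = nH = 189 * 0.7 = 132.3, so |A_typical| ~ 2^132.3 = 6.703e+39

6.703e+39


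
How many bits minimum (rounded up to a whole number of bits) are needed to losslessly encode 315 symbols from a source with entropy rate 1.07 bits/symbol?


Minimum bits >= n * H = 315 * 1.07 = 337.05, rounded up to a whole number of bits = 338

338 bits


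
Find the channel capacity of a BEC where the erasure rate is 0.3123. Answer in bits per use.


C = 1 - epsilon = 1 - 0.3123 = 0.6877

0.6877 bits


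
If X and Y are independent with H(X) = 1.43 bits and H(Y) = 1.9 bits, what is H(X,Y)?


For independent variables, H(X,Y) = H(X) + H(Y) = 1.43 + 1.9 = 3.33

3.33 bits


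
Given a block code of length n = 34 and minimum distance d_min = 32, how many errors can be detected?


Detection capability = d_min - 1 = 32 - 1 = 31

31 errors


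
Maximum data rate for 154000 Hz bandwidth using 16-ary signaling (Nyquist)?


Rate = 2 * B * log2(M) = 2 * 154000 * 4.0 = 1232000.0

1232000.0 bps


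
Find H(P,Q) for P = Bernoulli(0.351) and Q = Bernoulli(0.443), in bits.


H(P,Q) = -p*log2(q) - (1-p)*log2(1-q). -0.351*log2(0.443) = 0.412292; -0.649*log2(0.557) = 0.547919. H(P,Q) = 0.412292 + 0.547919 = 0.9602

0.9602 bits


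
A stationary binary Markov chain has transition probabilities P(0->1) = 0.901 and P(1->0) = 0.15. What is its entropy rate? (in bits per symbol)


Stationary distribution: pi_0 = p10/(p01+p10) = 0.1427, pi_1 = 0.8573. Entropy rate H' = pi_0*H(p01) + pi_1*H(p10) = 0.1427*0.4658 + 0.8573*0.6098 = 0.5893

0.5893 bits/symbol


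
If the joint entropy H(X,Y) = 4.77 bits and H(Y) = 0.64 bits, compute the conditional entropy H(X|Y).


H(X|Y) = H(X,Y) - H(Y) = 4.77 - 0.64 = 4.13

4.13 bits


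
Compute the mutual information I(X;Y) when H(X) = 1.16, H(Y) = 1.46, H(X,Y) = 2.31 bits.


I(X;Y) = H(X) + H(Y) - H(X,Y) = 1.16 + 1.46 - 2.31 = 0.31

0.31 bits


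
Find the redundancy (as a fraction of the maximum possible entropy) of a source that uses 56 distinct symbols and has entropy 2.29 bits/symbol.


H_max = log2(K) = log2(56) = 5.8074 bits/symbol. Redundancy = 1 - H/H_max = 1 - 2.29/5.8074 = 1 - 0.3943 = 0.6057

0.6057


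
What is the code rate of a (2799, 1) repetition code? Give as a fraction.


Rate = k/n = 1/2799

1/2799


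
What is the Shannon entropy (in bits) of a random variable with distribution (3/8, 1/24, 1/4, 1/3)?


H = -sum(p_i * log2(p_i)). Terms: -(3/8)*log2(3/8) = 0.530639; -(1/24)*log2(1/24) = 0.191040; -(1/4)*log2(1/4) = 0.500000; -(1/3)*log2(1/3) = 0.528321. H = 0.530639 + 0.191040 + 0.500000 + 0.528321 = 1.75

1.75 bits


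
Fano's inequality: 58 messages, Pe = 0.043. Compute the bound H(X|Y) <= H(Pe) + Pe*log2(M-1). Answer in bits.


H(Pe) = -Pe*log2(Pe) - (1-Pe)*log2(1-Pe) = -0.043*log2(0.043) - 0.957*log2(0.957) = 0.195199 + 0.060683 = 0.2559. Pe*log2(M-1) = 0.043*log2(57) = 0.250814. Bound = H(Pe) + Pe*log2(M-1) = 0.195199 + 0.060683 + 0.250814 = 0.5067

0.5067 bits


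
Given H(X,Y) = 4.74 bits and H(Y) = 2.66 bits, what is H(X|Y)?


H(X|Y) = H(X,Y) - H(Y) = 4.74 - 2.66 = 2.08

2.08 bits


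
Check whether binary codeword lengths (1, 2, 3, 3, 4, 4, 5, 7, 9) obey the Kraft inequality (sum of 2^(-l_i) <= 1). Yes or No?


Kraft sum = sum(2^(-l_i)) = 1.166, need <= 1. Result: violated (a binary prefix-free code with these lengths cannot exist)

No


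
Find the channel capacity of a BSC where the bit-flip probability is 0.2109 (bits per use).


H(p) = -p*log2(p) - (1-p)*log2(1-p) = -0.2109*log2(0.2109) - 0.7891*log2(0.7891) = 0.473548 + 0.269651 = 0.7432. C = 1 - H(p) = 1 - 0.7432 = 0.2568

0.2568 bits


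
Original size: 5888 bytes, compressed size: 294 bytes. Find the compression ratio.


Ratio = original / compressed = 5888 / 294 = 20.0272

20.0272


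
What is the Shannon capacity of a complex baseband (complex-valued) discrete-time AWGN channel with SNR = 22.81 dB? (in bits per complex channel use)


SNR_linear = 10^(22.81/10) = 190.9853; C = log2(1 + SNR_linear) = log2(1 + 190.9853) = 7.5849

7.5849 bits/channel use


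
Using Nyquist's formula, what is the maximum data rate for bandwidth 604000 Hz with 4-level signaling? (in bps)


Rate = 2 * B * log2(M) = 2 * 604000 * 2.0 = 2416000.0

2416000.0 bps


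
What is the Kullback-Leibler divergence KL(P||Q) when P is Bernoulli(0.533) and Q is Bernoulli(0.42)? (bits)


KL = p*log2(p/q) + (1-p)*log2((1-p)/(1-q)) = 0.533*log2(0.533/0.42) + 0.467*log2(0.467/0.58) = 0.0372

0.0372 bits


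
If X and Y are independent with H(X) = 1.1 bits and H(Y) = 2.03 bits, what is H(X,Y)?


For independent variables, H(X,Y) = H(X) + H(Y) = 1.1 + 2.03 = 3.13

3.13 bits


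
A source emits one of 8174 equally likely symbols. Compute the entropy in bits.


H = log2(n) = log2(8174) = 12.9968

12.9968 bits


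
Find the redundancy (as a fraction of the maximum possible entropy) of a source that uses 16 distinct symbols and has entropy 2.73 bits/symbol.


H_max = log2(K) = log2(16) = 4.0 bits/symbol. Redundancy = 1 - H/H_max = 1 - 2.73/4.0 = 1 - 0.6825 = 0.3175

0.3175


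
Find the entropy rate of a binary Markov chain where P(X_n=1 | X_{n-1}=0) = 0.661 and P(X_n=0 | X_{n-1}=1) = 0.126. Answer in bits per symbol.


Stationary distribution: pi_0 = p10/(p01+p10) = 0.1601, pi_1 = 0.8399. Entropy rate H' = pi_0*H(p01) + pi_1*H(p10) = 0.1601*0.9239 + 0.8399*0.5464 = 0.6068

0.6068 bits/symbol


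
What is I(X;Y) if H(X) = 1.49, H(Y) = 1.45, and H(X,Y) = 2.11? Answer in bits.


I(X;Y) = H(X) + H(Y) - H(X,Y) = 1.49 + 1.45 - 2.11 = 0.83

0.83 bits


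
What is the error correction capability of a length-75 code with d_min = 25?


Correction capability = floor((d-1)/2) = floor((25-1)/2) = 12

12 errors


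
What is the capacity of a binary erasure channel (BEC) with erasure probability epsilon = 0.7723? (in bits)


C = 1 - epsilon = 1 - 0.7723 = 0.2277

0.2277 bits


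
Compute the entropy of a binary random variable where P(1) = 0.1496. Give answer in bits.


H = -p*log2(p) - (1-p)*log2(1-p). -0.1496*log2(0.1496) = 0.410026; -0.8504*log2(0.8504) = 0.198812. H = 0.410026 + 0.198812 = 0.6088

0.6088 bits


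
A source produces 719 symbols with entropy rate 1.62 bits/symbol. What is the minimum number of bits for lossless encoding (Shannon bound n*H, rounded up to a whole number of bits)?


Minimum bits >= n * H = 719 * 1.62 = 1164.78, rounded up to a whole number of bits = 1165

1165 bits


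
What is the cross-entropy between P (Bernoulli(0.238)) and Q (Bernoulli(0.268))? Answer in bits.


H(P,Q) = -p*log2(q) - (1-p)*log2(1-q). -0.238*log2(0.268) = 0.452127; -0.762*log2(0.732) = 0.342964. H(P,Q) = 0.452127 + 0.342964 = 0.7951

0.7951 bits


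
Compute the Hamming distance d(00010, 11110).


Count differing positions: ^ ^ ^ . . = 3 differences

3


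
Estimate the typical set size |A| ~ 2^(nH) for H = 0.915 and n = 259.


log2|A_typical| = nH = 259 * 0.915 = 236.985, so |A_typical| ~ 2^236.985 = 2.186e+71

2.186e+71


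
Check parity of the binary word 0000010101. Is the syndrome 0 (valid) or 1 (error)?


Syndrome = XOR of all bits = 0 XOR 0 XOR 0 XOR 0 XOR 0 XOR 1 XOR 0 XOR 1 XOR 0 XOR 1 = 1

1


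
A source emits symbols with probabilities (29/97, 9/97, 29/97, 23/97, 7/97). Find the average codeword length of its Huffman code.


Huffman construction (repeatedly merge the two least-probable nodes; each merge adds 1 bit to every symbol beneath it): 7/97 + 9/97 = 16/97; 16/97 + 23/97 = 39/97; 29/97 + 29/97 = 58/97; 39/97 + 58/97 = 1. Resulting codeword lengths (in the order the probabilities were given): (2, 3, 2, 2, 3). L_avg = sum(p_i * l_i) = 29/97*2 + 9/97*3 + 29/97*2 + 23/97*2 + 7/97*3 = 210/97 = 2.1649

2.1649 bits


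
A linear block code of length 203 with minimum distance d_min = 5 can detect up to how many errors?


Detection capability = d_min - 1 = 5 - 1 = 4

4 errors


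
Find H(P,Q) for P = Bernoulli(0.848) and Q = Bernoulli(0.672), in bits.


H(P,Q) = -p*log2(q) - (1-p)*log2(1-q). -0.848*log2(0.672) = 0.486300; -0.152*log2(0.328) = 0.244451. H(P,Q) = 0.486300 + 0.244451 = 0.7308

0.7308 bits


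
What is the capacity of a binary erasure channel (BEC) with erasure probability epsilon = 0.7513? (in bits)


C = 1 - epsilon = 1 - 0.7513 = 0.2487

0.2487 bits


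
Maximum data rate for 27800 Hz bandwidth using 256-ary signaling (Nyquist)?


Rate = 2 * B * log2(M) = 2 * 27800 * 8.0 = 444800.0

444800.0 bps


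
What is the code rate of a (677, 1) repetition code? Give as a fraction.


Rate = k/n = 1/677

1/677


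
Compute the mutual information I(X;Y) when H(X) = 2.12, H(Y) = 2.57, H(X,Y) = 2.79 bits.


I(X;Y) = H(X) + H(Y) - H(X,Y) = 2.12 + 2.57 - 2.79 = 1.9

1.9 bits


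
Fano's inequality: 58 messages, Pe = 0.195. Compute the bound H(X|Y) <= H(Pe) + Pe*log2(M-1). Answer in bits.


H(Pe) = -Pe*log2(Pe) - (1-Pe)*log2(1-Pe) = -0.195*log2(0.195) - 0.805*log2(0.805) = 0.459899 + 0.251916 = 0.7118. Pe*log2(M-1) = 0.195*log2(57) = 1.137414. Bound = H(Pe) + Pe*log2(M-1) = 0.459899 + 0.251916 + 1.137414 = 1.8492

1.8492 bits


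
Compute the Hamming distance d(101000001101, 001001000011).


Count differing positions: ^ . . . . ^ . . ^ ^ ^ . = 5 differences

5


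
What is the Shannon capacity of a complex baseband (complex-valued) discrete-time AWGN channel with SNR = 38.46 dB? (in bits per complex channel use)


SNR_linear = 10^(38.46/10) = 7014.553; C = log2(1 + SNR_linear) = log2(1 + 7014.553) = 12.7763

12.7763 bits/channel use


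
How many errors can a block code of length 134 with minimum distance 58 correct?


Correction capability = floor((d-1)/2) = floor((58-1)/2) = 28

28 errors


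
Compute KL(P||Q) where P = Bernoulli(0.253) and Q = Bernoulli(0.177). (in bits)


KL = p*log2(p/q) + (1-p)*log2((1-p)/(1-q)) = 0.253*log2(0.253/0.177) + 0.747*log2(0.747/0.823) = 0.026

0.026 bits


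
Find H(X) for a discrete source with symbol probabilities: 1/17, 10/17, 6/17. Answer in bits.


H = -sum(p_i * log2(p_i)). Terms: -(1/17)*log2(1/17) = 0.240439; -(10/17)*log2(10/17) = 0.450315; -(6/17)*log2(6/17) = 0.530294. H = 0.240439 + 0.450315 + 0.530294 = 1.221

1.221 bits


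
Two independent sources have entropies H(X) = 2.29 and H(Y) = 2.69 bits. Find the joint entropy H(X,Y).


For independent variables, H(X,Y) = H(X) + H(Y) = 2.29 + 2.69 = 4.98

4.98 bits


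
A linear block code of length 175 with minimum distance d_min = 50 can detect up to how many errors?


Detection capability = d_min - 1 = 50 - 1 = 49

49 errors


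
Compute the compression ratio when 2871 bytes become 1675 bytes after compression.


Ratio = original / compressed = 2871 / 1675 = 1.714

1.714


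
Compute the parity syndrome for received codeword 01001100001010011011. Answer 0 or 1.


Syndrome = XOR of all bits = 0 XOR 1 XOR 0 XOR 0 XOR 1 XOR 1 XOR 0 XOR 0 XOR 0 XOR 0 XOR 1 XOR 0 XOR 1 XOR 0 XOR 0 XOR 1 XOR 1 XOR 0 XOR 1 XOR 1 = 1

1


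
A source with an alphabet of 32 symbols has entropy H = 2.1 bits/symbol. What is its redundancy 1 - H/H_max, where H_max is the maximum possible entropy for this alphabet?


H_max = log2(K) = log2(32) = 5.0 bits/symbol. Redundancy = 1 - H/H_max = 1 - 2.1/5.0 = 1 - 0.42 = 0.58

0.58


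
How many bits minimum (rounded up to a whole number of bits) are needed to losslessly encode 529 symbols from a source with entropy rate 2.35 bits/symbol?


Minimum bits >= n * H = 529 * 2.35 = 1243.15, rounded up to a whole number of bits = 1244

1244 bits


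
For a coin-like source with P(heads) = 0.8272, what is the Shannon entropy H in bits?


H = -p*log2(p) - (1-p)*log2(1-p). -0.8272*log2(0.8272) = 0.226398; -0.1728*log2(0.1728) = 0.437672. H = 0.226398 + 0.437672 = 0.6641

0.6641 bits


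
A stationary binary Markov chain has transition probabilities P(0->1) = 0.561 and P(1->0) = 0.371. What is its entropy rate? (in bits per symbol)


Stationary distribution: pi_0 = p10/(p01+p10) = 0.3981, pi_1 = 0.6019. Entropy rate H' = pi_0*H(p01) + pi_1*H(p10) = 0.3981*0.9892 + 0.6019*0.9514 = 0.9665

0.9665 bits/symbol


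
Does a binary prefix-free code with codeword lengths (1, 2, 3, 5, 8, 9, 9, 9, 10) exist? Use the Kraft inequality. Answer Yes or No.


Kraft sum = sum(2^(-l_i)) = 0.917, need <= 1. Result: satisfied (a binary prefix-free code with these lengths exists)

Yes


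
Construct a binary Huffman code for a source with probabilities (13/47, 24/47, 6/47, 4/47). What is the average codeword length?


Huffman construction (repeatedly merge the two least-probable nodes; each merge adds 1 bit to every symbol beneath it): 4/47 + 6/47 = 10/47; 10/47 + 13/47 = 23/47; 23/47 + 24/47 = 1. Resulting codeword lengths (in the order the probabilities were given): (2, 1, 3, 3). L_avg = sum(p_i * l_i) = 13/47*2 + 24/47*1 + 6/47*3 + 4/47*3 = 80/47 = 1.7021

1.7021 bits


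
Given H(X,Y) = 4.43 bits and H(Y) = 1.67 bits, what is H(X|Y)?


H(X|Y) = H(X,Y) - H(Y) = 4.43 - 1.67 = 2.76

2.76 bits


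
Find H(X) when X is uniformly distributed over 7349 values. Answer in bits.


H = log2(n) = log2(7349) = 12.8433

12.8433 bits


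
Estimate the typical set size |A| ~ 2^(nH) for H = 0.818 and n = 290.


log2|A_typical| = nH = 290 * 0.818 = 237.22, so |A_typical| ~ 2^237.22 = 2.572e+71

2.572e+71


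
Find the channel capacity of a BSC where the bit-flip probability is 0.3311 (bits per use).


H(p) = -p*log2(p) - (1-p)*log2(1-p) = -0.3311*log2(0.3311) - 0.6689*log2(0.6689) = 0.527992 + 0.388054 = 0.916. C = 1 - H(p) = 1 - 0.916 = 0.084

0.084 bits


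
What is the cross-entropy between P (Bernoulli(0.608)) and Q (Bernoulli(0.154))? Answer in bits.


H(P,Q) = -p*log2(q) - (1-p)*log2(1-q). -0.608*log2(0.154) = 1.640991; -0.392*log2(0.846) = 0.094578. H(P,Q) = 1.640991 + 0.094578 = 1.7356

1.7356 bits


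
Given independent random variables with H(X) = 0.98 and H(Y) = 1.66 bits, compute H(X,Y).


For independent variables, H(X,Y) = H(X) + H(Y) = 0.98 + 1.66 = 2.64

2.64 bits


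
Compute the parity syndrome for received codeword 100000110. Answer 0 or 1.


Syndrome = XOR of all bits = 1 XOR 0 XOR 0 XOR 0 XOR 0 XOR 0 XOR 1 XOR 1 XOR 0 = 1

1


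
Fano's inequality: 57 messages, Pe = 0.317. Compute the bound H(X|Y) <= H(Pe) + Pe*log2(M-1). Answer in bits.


H(Pe) = -Pe*log2(Pe) - (1-Pe)*log2(1-Pe) = -0.317*log2(0.317) - 0.683*log2(0.683) = 0.525410 + 0.375679 = 0.9011. Pe*log2(M-1) = 0.317*log2(56) = 1.840932. Bound = H(Pe) + Pe*log2(M-1) = 0.525410 + 0.375679 + 1.840932 = 2.742

2.742 bits


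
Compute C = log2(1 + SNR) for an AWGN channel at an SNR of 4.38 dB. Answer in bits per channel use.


SNR_linear = 10^(4.38/10) = 2.7416; C = log2(1 + SNR_linear) = log2(1 + 2.7416) = 1.9036

1.9036 bits/channel use


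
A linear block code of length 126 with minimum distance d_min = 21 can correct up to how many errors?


Correction capability = floor((d-1)/2) = floor((21-1)/2) = 10

10 errors


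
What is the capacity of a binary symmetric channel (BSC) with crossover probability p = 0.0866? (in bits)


H(p) = -p*log2(p) - (1-p)*log2(1-p) = -0.0866*log2(0.0866) - 0.9134*log2(0.9134) = 0.305654 + 0.119364 = 0.425. C = 1 - H(p) = 1 - 0.425 = 0.575

0.575 bits


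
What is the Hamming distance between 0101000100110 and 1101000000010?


Count differing positions: ^ . . . . . . ^ . . ^ . . = 3 differences

3


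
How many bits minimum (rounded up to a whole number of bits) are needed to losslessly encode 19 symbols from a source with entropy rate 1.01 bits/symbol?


Minimum bits >= n * H = 19 * 1.01 = 19.19, rounded up to a whole number of bits = 20

20 bits


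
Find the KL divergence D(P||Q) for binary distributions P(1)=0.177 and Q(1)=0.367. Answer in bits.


KL = p*log2(p/q) + (1-p)*log2((1-p)/(1-q)) = 0.177*log2(0.177/0.367) + 0.823*log2(0.823/0.633) = 0.1254

0.1254 bits


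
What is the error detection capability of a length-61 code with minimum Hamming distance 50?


Detection capability = d_min - 1 = 50 - 1 = 49

49 errors


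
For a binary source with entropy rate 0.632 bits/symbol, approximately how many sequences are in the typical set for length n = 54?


log2|A_typical| = nH = 54 * 0.632 = 34.128, so |A_typical| ~ 2^34.128 = 1.877e+10

1.877e+10


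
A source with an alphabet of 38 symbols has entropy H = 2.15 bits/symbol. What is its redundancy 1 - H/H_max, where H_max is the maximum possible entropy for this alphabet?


H_max = log2(K) = log2(38) = 5.2479 bits/symbol. Redundancy = 1 - H/H_max = 1 - 2.15/5.2479 = 1 - 0.4097 = 0.5903

0.5903


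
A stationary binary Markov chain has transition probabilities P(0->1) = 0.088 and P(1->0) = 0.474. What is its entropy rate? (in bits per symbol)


Stationary distribution: pi_0 = p10/(p01+p10) = 0.8434, pi_1 = 0.1566. Entropy rate H' = pi_0*H(p01) + pi_1*H(p10) = 0.8434*0.4298 + 0.1566*0.998 = 0.5187

0.5187 bits/symbol


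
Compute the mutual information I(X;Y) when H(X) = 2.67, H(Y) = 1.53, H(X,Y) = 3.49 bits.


I(X;Y) = H(X) + H(Y) - H(X,Y) = 2.67 + 1.53 - 3.49 = 0.71

0.71 bits


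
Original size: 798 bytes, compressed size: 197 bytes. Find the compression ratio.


Ratio = original / compressed = 798 / 197 = 4.0508

4.0508


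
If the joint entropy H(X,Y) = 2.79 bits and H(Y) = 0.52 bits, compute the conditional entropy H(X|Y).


H(X|Y) = H(X,Y) - H(Y) = 2.79 - 0.52 = 2.27

2.27 bits


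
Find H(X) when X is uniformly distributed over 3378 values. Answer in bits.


H = log2(n) = log2(3378) = 11.722

11.722 bits


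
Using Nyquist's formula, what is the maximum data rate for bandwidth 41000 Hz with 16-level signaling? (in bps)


Rate = 2 * B * log2(M) = 2 * 41000 * 4.0 = 328000.0

328000.0 bps


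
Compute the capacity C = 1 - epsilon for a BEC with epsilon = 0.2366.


C = 1 - epsilon = 1 - 0.2366 = 0.7634

0.7634 bits


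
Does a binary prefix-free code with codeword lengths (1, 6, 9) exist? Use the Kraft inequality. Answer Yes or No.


Kraft sum = sum(2^(-l_i)) = 0.5176, need <= 1. Result: satisfied (a binary prefix-free code with these lengths exists)

Yes


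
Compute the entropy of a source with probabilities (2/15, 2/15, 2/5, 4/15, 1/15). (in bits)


H = -sum(p_i * log2(p_i)). Terms: -(2/15)*log2(2/15) = 0.387585; -(2/15)*log2(2/15) = 0.387585; -(2/5)*log2(2/5) = 0.528771; -(4/15)*log2(4/15) = 0.508504; -(1/15)*log2(1/15) = 0.260459. H = 0.387585 + 0.387585 + 0.528771 + 0.508504 + 0.260459 = 2.0729

2.0729 bits


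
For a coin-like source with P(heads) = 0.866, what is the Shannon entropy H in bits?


H = -p*log2(p) - (1-p)*log2(1-p). -0.866*log2(0.866) = 0.179748; -0.134*log2(0.134) = 0.388559. H = 0.179748 + 0.388559 = 0.5683

0.5683 bits


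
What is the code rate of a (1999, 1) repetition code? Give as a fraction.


Rate = k/n = 1/1999

1/1999


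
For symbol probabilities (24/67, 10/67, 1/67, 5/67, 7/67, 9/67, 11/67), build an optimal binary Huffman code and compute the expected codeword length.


Huffman construction (repeatedly merge the two least-probable nodes; each merge adds 1 bit to every symbol beneath it): 1/67 + 5/67 = 6/67; 6/67 + 7/67 = 13/67; 9/67 + 10/67 = 19/67; 11/67 + 13/67 = 24/67; 19/67 + 24/67 = 43/67; 24/67 + 43/67 = 1. Resulting codeword lengths (in the order the probabilities were given): (2, 3, 4, 4, 3, 3, 2). L_avg = sum(p_i * l_i) = 24/67*2 + 10/67*3 + 1/67*4 + 5/67*4 + 7/67*3 + 9/67*3 + 11/67*2 = 172/67 = 2.5672

2.5672 bits


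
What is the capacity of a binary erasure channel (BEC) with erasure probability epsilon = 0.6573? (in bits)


C = 1 - epsilon = 1 - 0.6573 = 0.3427

0.3427 bits


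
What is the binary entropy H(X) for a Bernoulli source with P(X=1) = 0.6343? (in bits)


H = -p*log2(p) - (1-p)*log2(1-p). -0.6343*log2(0.6343) = 0.416585; -0.3657*log2(0.3657) = 0.530729. H = 0.416585 + 0.530729 = 0.9473

0.9473 bits


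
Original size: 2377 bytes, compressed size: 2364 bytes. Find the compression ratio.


Ratio = original / compressed = 2377 / 2364 = 1.0055

1.0055


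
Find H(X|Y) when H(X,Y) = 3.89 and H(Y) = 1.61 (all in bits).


H(X|Y) = H(X,Y) - H(Y) = 3.89 - 1.61 = 2.28

2.28 bits


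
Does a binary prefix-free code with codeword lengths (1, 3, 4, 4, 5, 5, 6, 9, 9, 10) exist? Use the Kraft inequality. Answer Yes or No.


Kraft sum = sum(2^(-l_i)) = 0.833, need <= 1. Result: satisfied (a binary prefix-free code with these lengths exists)

Yes


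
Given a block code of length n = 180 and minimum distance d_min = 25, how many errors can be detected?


Detection capability = d_min - 1 = 25 - 1 = 24

24 errors


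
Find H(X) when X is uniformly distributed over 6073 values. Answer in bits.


H = log2(n) = log2(6073) = 12.5682

12.5682 bits


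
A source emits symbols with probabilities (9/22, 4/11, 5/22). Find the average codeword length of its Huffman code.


Huffman construction (repeatedly merge the two least-probable nodes; each merge adds 1 bit to every symbol beneath it): 5/22 + 4/11 = 13/22; 9/22 + 13/22 = 1. Resulting codeword lengths (in the order the probabilities were given): (1, 2, 2). L_avg = sum(p_i * l_i) = 9/22*1 + 4/11*2 + 5/22*2 = 35/22 = 1.5909

1.5909 bits


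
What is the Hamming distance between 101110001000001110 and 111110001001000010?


Count differing positions: . ^ . . . . . . . . . ^ . . ^ ^ . . = 4 differences

4


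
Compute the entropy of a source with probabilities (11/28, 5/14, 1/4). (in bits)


H = -sum(p_i * log2(p_i)). Terms: -(11/28)*log2(11/28) = 0.529541; -(5/14)*log2(5/14) = 0.530510; -(1/4)*log2(1/4) = 0.500000. H = 0.529541 + 0.530510 + 0.500000 = 1.5601

1.5601 bits


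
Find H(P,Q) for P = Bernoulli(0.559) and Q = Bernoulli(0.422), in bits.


H(P,Q) = -p*log2(q) - (1-p)*log2(1-q). -0.559*log2(0.422) = 0.695779; -0.441*log2(0.578) = 0.348769. H(P,Q) = 0.695779 + 0.348769 = 1.0445

1.0445 bits


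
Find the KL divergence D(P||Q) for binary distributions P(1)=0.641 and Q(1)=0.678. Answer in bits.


KL = p*log2(p/q) + (1-p)*log2((1-p)/(1-q)) = 0.641*log2(0.641/0.678) + 0.359*log2(0.359/0.322) = 0.0044

0.0044 bits


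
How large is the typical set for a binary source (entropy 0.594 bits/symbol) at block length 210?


log2|A_typical| = nH = 210 * 0.594 = 124.74, so |A_typical| ~ 2^124.74 = 3.552e+37

3.552e+37


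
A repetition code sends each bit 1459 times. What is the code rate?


Rate = k/n = 1/1459

1/1459
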